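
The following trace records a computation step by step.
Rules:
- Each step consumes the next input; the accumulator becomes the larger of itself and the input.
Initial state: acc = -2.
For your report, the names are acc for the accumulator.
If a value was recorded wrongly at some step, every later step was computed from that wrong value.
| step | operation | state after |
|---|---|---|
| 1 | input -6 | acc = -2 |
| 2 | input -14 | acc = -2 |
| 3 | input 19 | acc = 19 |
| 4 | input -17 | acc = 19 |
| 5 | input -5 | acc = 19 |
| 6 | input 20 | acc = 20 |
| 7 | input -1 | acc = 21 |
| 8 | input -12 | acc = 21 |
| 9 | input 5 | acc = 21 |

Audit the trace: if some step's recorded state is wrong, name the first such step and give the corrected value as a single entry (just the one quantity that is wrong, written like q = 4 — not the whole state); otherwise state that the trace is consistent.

step 7, acc = 20

Recomputing the run from the initial state:
step 1: acc = -2
step 2: acc = -2
step 3: acc = 19
step 4: acc = 19
step 5: acc = 19
step 6: acc = 20
step 7: acc = 20
step 8: acc = 20
step 9: acc = 20
The first disagreement with the trace is at step 7, where the value should be acc = 20.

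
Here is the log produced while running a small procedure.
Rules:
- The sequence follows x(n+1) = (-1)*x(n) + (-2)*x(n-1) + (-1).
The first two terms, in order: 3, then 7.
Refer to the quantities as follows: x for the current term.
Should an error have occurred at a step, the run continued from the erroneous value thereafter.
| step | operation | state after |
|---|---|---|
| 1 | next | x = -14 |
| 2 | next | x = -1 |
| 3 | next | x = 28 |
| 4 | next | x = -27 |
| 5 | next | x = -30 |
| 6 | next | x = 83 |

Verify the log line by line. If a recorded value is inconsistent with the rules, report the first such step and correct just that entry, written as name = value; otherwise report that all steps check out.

Step 1: x = -1*(7) + (-2)*(3) + (-1) = -14 — confirmed correct.
Step 2: x = -1*(-14) + (-2)*(7) + (-1) = -1 — no discrepancy.
Step 3: x = -1*(-1) + (-2)*(-14) + (-1) = 28 — exactly as logged.
Step 4: x = -1*(28) + (-2)*(-1) + (-1) = -27 — exactly as logged.
Step 5: x = -1*(-27) + (-2)*(28) + (-1) = -30 — exactly as logged.
Step 6: x = -1*(-30) + (-2)*(-27) + (-1) = 83 — consistent with the log.
Nothing is out of place; the run is error-free.

no error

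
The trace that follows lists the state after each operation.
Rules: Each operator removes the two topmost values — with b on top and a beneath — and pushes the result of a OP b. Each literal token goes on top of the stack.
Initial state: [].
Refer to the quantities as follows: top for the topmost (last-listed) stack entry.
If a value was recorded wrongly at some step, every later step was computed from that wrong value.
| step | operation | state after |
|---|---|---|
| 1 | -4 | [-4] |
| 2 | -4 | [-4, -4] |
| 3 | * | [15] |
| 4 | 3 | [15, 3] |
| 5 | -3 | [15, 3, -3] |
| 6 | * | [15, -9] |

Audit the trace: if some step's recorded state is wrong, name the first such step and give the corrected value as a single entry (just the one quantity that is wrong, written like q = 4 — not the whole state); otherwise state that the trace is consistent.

step 1: push -4: top = -4 -> no discrepancy
step 2: push -4: top = -4 -> agrees with the trace
step 3: -4 * -4 = 16 -> this is not what the trace shows
The earliest wrong entry is at step 3: it should read top = 16.

step 3, top = 16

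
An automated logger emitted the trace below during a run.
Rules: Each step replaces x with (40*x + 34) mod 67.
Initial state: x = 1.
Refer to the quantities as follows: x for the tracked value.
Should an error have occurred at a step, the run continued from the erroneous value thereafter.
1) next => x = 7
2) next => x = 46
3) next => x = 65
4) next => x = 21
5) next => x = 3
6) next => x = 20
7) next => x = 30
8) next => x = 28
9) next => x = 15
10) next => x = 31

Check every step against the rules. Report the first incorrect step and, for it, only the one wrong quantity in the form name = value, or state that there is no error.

Recomputing the run from the initial state:
step 1: x = 7
step 2: x = 46
step 3: x = 65
step 4: x = 21
step 5: x = 3
step 6: x = 20
step 7: x = 30
step 8: x = 28
step 9: x = 15
step 10: x = 31
This matches the trace at every step.

no error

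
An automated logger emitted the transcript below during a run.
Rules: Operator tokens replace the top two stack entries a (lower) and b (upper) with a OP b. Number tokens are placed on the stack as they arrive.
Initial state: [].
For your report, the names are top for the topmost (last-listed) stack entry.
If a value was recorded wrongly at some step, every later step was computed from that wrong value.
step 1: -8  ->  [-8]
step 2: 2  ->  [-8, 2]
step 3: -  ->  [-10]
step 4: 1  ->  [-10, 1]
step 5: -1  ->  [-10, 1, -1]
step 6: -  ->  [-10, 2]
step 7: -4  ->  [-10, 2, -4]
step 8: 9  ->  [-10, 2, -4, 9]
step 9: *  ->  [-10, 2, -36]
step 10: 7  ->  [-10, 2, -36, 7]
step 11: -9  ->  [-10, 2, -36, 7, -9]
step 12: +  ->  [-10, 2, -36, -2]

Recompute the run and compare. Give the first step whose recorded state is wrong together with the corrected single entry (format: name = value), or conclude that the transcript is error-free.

Step 1: push -8: top = -8 — confirmed correct.
Step 2: push 2: top = 2 — verified.
Step 3: -8 - 2 = -10 — exactly as logged.
Step 4: push 1: top = 1 — agrees with the transcript.
Step 5: push -1: top = -1 — exactly as logged.
Step 6: 1 - -1 = 2 — confirmed correct.
Step 7: push -4: top = -4 — confirmed correct.
Step 8: push 9: top = 9 — in agreement.
Step 9: -4 * 9 = -36 — agrees with the transcript.
Step 10: push 7: top = 7 — checks out.
Step 11: push -9: top = -9 — agrees with the transcript.
Step 12: 7 + -9 = -2 — no discrepancy.
Every step is consistent.

no error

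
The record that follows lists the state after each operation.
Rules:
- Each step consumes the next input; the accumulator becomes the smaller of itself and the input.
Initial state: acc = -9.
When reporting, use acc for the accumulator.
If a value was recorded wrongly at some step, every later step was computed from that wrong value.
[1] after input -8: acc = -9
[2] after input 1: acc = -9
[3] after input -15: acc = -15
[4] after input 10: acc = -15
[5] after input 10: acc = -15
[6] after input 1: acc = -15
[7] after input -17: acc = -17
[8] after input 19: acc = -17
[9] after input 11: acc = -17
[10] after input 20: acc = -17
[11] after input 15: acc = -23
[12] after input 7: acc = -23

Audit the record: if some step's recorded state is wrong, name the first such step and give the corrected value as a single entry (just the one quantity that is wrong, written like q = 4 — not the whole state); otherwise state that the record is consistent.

step 11, acc = -17

Recomputing the run from the initial state:
step 1: acc = -9
step 2: acc = -9
step 3: acc = -15
step 4: acc = -15
step 5: acc = -15
step 6: acc = -15
step 7: acc = -17
step 8: acc = -17
step 9: acc = -17
step 10: acc = -17
step 11: acc = -17
step 12: acc = -17
The first disagreement with the record is at step 11, where the value should be acc = -17.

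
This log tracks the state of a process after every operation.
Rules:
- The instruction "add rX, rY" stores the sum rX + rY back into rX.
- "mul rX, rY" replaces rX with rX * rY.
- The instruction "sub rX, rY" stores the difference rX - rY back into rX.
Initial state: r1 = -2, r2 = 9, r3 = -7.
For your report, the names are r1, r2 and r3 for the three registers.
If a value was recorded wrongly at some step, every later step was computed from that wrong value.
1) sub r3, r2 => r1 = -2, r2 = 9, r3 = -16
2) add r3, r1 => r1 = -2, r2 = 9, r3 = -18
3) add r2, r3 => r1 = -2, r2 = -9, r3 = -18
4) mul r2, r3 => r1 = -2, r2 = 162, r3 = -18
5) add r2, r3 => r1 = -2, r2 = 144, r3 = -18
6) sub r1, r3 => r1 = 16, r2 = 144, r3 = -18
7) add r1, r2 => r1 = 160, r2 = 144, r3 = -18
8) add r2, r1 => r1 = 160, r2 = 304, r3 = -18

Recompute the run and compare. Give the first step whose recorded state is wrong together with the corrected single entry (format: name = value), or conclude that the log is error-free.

Recomputing the run from the initial state:
step 1: r1 = -2, r2 = 9, r3 = -16
step 2: r1 = -2, r2 = 9, r3 = -18
step 3: r1 = -2, r2 = -9, r3 = -18
step 4: r1 = -2, r2 = 162, r3 = -18
step 5: r1 = -2, r2 = 144, r3 = -18
step 6: r1 = 16, r2 = 144, r3 = -18
step 7: r1 = 160, r2 = 144, r3 = -18
step 8: r1 = 160, r2 = 304, r3 = -18
This matches the log at every step.

no error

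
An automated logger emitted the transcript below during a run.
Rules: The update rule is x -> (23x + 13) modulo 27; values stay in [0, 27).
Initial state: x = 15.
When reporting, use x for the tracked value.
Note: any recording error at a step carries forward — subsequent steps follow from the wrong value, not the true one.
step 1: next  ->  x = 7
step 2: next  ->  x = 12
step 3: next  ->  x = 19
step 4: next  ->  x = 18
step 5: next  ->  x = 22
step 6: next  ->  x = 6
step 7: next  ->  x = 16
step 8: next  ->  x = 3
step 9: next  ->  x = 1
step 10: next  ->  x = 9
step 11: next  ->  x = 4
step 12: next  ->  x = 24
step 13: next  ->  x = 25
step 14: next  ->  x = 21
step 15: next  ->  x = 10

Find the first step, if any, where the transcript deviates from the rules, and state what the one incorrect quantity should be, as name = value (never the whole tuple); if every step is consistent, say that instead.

no error

Recomputing the run from the initial state:
step 1: x = 7
step 2: x = 12
step 3: x = 19
step 4: x = 18
step 5: x = 22
step 6: x = 6
step 7: x = 16
step 8: x = 3
step 9: x = 1
step 10: x = 9
step 11: x = 4
step 12: x = 24
step 13: x = 25
step 14: x = 21
step 15: x = 10
This matches the transcript at every step.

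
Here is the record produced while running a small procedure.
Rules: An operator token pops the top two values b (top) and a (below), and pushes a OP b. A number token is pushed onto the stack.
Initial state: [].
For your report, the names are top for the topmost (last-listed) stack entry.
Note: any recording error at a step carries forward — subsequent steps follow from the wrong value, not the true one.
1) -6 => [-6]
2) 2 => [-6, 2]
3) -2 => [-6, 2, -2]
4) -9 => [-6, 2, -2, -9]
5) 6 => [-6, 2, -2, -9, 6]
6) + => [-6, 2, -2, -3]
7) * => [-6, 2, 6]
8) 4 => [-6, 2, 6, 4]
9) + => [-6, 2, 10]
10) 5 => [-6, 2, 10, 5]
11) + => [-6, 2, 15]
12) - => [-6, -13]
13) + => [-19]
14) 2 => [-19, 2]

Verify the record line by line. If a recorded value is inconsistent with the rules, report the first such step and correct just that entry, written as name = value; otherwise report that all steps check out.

1. push -6: top = -6 (exactly as logged)
2. push 2: top = 2 (exactly as logged)
3. push -2: top = -2 (consistent with the record)
4. push -9: top = -9 (confirmed correct)
5. push 6: top = 6 (verified)
6. -9 + 6 = -3 (confirmed correct)
7. -2 * -3 = 6 (same as recorded)
8. push 4: top = 4 (agrees with the record)
9. 6 + 4 = 10 (no discrepancy)
10. push 5: top = 5 (exactly as logged)
11. 10 + 5 = 15 (no discrepancy)
12. 2 - 15 = -13 (confirmed correct)
13. -6 + -13 = -19 (in agreement)
14. push 2: top = 2 (verified)
Each recorded entry agrees with the recomputation.

no error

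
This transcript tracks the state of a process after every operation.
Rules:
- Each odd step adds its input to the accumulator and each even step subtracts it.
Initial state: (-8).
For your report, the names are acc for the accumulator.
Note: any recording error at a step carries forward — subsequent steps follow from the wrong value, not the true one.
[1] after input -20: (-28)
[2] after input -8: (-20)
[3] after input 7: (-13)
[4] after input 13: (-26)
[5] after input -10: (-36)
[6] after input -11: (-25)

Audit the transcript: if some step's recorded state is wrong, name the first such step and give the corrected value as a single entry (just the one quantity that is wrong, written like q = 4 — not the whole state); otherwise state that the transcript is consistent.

no error

Step 1: acc = -8 + -20 = -28 — agrees with the transcript.
Step 2: acc = -28 - -8 = -20 — confirmed correct.
Step 3: acc = -20 + 7 = -13 — verified.
Step 4: acc = -13 - 13 = -26 — checks out.
Step 5: acc = -26 + -10 = -36 — in agreement.
Step 6: acc = -36 - -11 = -25 — checks out.
Nothing is out of place; the run is error-free.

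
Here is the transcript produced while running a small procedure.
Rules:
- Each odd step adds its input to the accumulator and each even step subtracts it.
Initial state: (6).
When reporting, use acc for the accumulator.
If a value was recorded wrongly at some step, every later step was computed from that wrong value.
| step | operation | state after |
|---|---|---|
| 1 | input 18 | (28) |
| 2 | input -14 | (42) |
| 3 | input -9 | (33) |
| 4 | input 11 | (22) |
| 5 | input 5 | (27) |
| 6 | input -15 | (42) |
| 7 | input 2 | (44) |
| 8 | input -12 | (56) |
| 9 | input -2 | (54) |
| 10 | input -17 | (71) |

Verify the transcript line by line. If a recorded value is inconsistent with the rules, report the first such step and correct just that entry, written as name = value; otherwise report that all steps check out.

step 1, acc = 24

1. acc = 6 + 18 = 24 (the transcript has a different value)
Conclusion: step 1 carries the first error; the entry should be acc = 24.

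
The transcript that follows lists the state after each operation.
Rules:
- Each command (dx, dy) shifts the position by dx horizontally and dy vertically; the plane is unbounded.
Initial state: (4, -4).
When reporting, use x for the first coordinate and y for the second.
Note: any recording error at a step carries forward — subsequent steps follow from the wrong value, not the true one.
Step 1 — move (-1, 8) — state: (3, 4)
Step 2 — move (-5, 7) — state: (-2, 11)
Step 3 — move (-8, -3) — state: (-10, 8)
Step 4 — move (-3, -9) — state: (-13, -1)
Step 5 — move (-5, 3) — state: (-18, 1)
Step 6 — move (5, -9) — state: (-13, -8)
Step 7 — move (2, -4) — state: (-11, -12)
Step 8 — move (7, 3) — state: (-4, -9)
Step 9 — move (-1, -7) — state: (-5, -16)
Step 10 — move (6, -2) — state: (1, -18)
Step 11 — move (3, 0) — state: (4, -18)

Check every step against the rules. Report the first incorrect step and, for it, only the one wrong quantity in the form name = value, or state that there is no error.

step 5, y = 2

1. x = 4 + (-1) = 3, y = -4 + (8) = 4 (agrees with the transcript)
2. x = 3 + (-5) = -2, y = 4 + (7) = 11 (matches)
3. x = -2 + (-8) = -10, y = 11 + (-3) = 8 (consistent with the transcript)
4. x = -10 + (-3) = -13, y = 8 + (-9) = -1 (consistent with the transcript)
5. x = -13 + (-5) = -18, y = -1 + (3) = 2 (this is not what the transcript shows)
First incorrect step: 5; the correct value is y = 2.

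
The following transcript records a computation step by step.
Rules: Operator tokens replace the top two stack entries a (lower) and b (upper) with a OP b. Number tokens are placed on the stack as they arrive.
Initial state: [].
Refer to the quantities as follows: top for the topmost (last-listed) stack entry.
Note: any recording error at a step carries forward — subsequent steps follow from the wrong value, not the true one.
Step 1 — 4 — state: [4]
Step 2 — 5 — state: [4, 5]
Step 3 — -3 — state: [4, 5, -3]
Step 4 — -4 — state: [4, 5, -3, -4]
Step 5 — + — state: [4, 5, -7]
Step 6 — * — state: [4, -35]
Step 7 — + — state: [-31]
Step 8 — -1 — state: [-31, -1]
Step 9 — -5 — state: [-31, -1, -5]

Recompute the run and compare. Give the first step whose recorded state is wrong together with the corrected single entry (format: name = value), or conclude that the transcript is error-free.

no error

1. push 4: top = 4 (agrees with the transcript)
2. push 5: top = 5 (confirmed correct)
3. push -3: top = -3 (matches)
4. push -4: top = -4 (checks out)
5. -3 + -4 = -7 (same as recorded)
6. 5 * -7 = -35 (no discrepancy)
7. 4 + -35 = -31 (verified)
8. push -1: top = -1 (same as recorded)
9. push -5: top = -5 (confirmed correct)
No step deviates from the rules.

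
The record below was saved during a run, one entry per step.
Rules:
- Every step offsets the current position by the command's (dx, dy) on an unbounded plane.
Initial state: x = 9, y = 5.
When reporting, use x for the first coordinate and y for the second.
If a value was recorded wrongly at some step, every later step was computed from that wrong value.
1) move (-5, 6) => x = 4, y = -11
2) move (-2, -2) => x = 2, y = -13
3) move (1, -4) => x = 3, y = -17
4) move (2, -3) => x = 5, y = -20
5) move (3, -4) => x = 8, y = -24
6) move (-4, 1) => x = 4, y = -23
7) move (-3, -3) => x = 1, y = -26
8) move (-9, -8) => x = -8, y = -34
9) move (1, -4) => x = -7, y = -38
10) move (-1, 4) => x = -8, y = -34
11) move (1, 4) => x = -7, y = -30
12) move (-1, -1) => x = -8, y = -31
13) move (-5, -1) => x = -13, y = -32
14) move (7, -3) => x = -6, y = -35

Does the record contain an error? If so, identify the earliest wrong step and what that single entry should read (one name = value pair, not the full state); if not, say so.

step 1: x = 9 + (-5) = 4, y = 5 + (6) = 11 -> the entry is off here
First incorrect step: 1; the correct value is y = 11.

step 1, y = 11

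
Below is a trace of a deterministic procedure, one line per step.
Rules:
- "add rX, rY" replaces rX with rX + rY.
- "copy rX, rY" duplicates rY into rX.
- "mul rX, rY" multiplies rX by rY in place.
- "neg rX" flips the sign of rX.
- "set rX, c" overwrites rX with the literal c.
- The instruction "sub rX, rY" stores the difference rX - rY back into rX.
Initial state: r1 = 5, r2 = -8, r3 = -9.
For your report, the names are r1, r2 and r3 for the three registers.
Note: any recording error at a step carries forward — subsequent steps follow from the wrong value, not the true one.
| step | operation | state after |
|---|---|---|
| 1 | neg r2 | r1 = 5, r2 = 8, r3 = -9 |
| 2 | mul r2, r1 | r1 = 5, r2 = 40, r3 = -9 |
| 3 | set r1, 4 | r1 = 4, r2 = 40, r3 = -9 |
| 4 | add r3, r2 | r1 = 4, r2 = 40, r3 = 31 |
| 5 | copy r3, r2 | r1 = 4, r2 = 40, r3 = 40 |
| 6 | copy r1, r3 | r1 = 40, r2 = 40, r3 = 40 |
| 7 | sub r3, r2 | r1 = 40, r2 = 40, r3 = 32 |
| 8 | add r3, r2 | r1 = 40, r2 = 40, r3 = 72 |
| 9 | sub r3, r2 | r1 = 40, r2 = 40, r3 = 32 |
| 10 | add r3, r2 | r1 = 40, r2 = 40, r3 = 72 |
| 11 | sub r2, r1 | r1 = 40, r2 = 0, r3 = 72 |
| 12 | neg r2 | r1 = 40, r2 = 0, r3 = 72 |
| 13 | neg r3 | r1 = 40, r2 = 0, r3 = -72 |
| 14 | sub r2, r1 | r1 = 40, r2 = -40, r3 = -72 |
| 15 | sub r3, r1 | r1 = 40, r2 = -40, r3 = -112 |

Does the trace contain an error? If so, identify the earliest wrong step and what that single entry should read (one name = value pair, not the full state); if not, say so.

step 7, r3 = 0

Step 1: r2 = -(-8) = 8 — no discrepancy.
Step 2: r2 = 8 * 5 = 40 — verified.
Step 3: r1 = 4 — no discrepancy.
Step 4: r3 = -9 + 40 = 31 — agrees with the trace.
Step 5: r3 = 40 — matches.
Step 6: r1 = 40 — verified.
Step 7: r3 = 40 - 40 = 0 — the recorded entry deviates here.
That makes step 7 the first incorrect line — r3 = 0 is what it should show.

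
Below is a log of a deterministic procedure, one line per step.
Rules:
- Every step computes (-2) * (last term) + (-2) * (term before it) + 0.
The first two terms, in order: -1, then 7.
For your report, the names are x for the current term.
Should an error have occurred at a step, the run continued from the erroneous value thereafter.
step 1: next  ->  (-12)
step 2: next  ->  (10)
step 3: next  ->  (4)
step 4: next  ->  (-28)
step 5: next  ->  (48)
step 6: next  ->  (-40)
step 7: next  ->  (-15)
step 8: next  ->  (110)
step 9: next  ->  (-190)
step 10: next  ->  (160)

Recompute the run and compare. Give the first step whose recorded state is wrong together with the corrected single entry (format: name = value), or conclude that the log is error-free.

step 7, x = -16

Recomputing the run from the initial state:
step 1: x = -12
step 2: x = 10
step 3: x = 4
step 4: x = -28
step 5: x = 48
step 6: x = -40
step 7: x = -16
step 8: x = 112
step 9: x = -192
step 10: x = 160
The first disagreement with the log is at step 7, where the value should be x = -16.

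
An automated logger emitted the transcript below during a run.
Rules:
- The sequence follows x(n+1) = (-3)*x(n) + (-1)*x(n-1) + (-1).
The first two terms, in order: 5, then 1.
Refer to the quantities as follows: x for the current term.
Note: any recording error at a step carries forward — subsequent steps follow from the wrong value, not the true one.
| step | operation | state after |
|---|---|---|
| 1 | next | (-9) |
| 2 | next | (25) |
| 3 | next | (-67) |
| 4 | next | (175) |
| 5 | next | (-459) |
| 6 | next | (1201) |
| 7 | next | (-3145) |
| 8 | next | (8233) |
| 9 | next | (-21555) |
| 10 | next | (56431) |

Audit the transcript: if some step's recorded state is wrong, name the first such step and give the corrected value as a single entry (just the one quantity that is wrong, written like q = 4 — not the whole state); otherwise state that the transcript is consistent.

no error

Recomputing the run from the initial state:
step 1: x = -9
step 2: x = 25
step 3: x = -67
step 4: x = 175
step 5: x = -459
step 6: x = 1201
step 7: x = -3145
step 8: x = 8233
step 9: x = -21555
step 10: x = 56431
This matches the transcript at every step.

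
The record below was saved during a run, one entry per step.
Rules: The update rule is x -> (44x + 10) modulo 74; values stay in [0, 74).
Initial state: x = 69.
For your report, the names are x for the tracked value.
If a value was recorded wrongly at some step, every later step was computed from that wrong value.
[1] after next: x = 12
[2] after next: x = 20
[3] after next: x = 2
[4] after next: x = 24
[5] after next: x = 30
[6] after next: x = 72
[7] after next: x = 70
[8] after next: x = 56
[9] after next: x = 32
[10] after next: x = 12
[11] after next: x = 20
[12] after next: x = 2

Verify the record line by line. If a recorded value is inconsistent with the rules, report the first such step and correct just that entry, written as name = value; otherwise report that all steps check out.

no error

Recomputing the run from the initial state:
step 1: x = 12
step 2: x = 20
step 3: x = 2
step 4: x = 24
step 5: x = 30
step 6: x = 72
step 7: x = 70
step 8: x = 56
step 9: x = 32
step 10: x = 12
step 11: x = 20
step 12: x = 2
This matches the record at every step.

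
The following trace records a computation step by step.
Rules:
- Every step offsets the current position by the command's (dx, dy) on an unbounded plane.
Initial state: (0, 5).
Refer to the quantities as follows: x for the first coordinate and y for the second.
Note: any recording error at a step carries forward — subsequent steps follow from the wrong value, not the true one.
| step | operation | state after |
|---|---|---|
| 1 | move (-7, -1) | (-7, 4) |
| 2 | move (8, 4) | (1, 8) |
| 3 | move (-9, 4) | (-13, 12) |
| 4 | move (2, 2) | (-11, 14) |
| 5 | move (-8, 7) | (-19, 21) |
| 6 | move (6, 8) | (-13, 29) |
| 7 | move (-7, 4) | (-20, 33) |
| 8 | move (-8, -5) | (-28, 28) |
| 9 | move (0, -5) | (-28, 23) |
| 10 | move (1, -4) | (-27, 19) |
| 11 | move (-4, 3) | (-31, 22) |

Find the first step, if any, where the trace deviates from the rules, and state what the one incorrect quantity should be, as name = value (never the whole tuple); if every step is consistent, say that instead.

Step 1: x = 0 + (-7) = -7, y = 5 + (-1) = 4 — matches.
Step 2: x = -7 + (8) = 1, y = 4 + (4) = 8 — same as recorded.
Step 3: x = 1 + (-9) = -8, y = 8 + (4) = 12 — a discrepancy with the trace.
Step 3 is the first one off; corrected, x = -8.

step 3, x = -8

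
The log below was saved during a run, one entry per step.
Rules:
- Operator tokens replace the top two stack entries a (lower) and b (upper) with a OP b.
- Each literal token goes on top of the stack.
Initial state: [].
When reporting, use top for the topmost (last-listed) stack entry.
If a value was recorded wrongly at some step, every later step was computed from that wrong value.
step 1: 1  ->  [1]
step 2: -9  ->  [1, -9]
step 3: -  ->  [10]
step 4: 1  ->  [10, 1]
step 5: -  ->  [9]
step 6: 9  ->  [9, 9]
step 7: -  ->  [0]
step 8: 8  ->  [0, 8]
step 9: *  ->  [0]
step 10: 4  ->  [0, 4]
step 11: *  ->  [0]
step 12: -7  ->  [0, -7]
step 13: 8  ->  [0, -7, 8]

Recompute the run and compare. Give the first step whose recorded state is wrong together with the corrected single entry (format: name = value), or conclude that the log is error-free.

Recomputing the run from the initial state:
step 1: [1]
step 2: [1, -9]
step 3: [10]
step 4: [10, 1]
step 5: [9]
step 6: [9, 9]
step 7: [0]
step 8: [0, 8]
step 9: [0]
step 10: [0, 4]
step 11: [0]
step 12: [0, -7]
step 13: [0, -7, 8]
This matches the log at every step.

no error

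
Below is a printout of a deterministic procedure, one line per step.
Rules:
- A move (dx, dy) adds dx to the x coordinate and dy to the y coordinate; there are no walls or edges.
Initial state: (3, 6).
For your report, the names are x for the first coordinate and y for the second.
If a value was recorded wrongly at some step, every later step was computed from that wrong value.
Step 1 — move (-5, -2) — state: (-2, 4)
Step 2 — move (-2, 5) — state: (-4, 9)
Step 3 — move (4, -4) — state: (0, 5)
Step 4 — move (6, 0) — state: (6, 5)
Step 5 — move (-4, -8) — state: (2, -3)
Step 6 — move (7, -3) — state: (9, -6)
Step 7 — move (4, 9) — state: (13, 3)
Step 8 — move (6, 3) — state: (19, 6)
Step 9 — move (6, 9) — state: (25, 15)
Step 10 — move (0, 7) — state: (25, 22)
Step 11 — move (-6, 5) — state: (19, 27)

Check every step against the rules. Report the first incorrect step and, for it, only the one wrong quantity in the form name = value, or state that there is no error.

no error

Recomputing the run from the initial state:
step 1: x = -2, y = 4
step 2: x = -4, y = 9
step 3: x = 0, y = 5
step 4: x = 6, y = 5
step 5: x = 2, y = -3
step 6: x = 9, y = -6
step 7: x = 13, y = 3
step 8: x = 19, y = 6
step 9: x = 25, y = 15
step 10: x = 25, y = 22
step 11: x = 19, y = 27
This matches the printout at every step.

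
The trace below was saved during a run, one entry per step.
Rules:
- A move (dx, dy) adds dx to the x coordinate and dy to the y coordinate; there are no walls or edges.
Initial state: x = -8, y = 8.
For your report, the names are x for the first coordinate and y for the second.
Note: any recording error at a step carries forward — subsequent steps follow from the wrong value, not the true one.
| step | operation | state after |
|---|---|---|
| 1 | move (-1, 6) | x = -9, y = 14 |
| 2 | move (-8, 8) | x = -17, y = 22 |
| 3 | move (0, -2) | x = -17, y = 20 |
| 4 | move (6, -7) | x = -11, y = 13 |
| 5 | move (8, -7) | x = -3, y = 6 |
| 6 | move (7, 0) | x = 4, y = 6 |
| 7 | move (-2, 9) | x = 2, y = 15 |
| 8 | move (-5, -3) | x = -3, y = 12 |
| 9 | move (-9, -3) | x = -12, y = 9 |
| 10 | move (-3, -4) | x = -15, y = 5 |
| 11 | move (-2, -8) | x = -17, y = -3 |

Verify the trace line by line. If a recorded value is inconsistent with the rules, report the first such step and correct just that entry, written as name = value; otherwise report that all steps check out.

no error

1. x = -8 + (-1) = -9, y = 8 + (6) = 14 (confirmed correct)
2. x = -9 + (-8) = -17, y = 14 + (8) = 22 (agrees with the trace)
3. x = -17 + (0) = -17, y = 22 + (-2) = 20 (verified)
4. x = -17 + (6) = -11, y = 20 + (-7) = 13 (consistent with the trace)
5. x = -11 + (8) = -3, y = 13 + (-7) = 6 (exactly as logged)
6. x = -3 + (7) = 4, y = 6 + (0) = 6 (no discrepancy)
7. x = 4 + (-2) = 2, y = 6 + (9) = 15 (same as recorded)
8. x = 2 + (-5) = -3, y = 15 + (-3) = 12 (in agreement)
9. x = -3 + (-9) = -12, y = 12 + (-3) = 9 (in agreement)
10. x = -12 + (-3) = -15, y = 9 + (-4) = 5 (verified)
11. x = -15 + (-2) = -17, y = 5 + (-8) = -3 (agrees with the trace)
Every step is consistent.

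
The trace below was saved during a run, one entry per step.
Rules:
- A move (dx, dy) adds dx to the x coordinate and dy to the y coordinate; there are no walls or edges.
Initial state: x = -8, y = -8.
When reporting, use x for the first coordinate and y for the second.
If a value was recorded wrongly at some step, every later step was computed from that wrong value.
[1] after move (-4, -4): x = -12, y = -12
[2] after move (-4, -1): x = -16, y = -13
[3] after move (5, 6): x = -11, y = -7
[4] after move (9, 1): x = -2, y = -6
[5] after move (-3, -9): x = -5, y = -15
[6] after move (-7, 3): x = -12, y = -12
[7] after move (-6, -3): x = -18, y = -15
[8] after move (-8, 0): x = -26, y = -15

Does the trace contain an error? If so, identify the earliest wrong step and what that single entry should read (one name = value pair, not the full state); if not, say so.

no error

Recomputing the run from the initial state:
step 1: x = -12, y = -12
step 2: x = -16, y = -13
step 3: x = -11, y = -7
step 4: x = -2, y = -6
step 5: x = -5, y = -15
step 6: x = -12, y = -12
step 7: x = -18, y = -15
step 8: x = -26, y = -15
This matches the trace at every step.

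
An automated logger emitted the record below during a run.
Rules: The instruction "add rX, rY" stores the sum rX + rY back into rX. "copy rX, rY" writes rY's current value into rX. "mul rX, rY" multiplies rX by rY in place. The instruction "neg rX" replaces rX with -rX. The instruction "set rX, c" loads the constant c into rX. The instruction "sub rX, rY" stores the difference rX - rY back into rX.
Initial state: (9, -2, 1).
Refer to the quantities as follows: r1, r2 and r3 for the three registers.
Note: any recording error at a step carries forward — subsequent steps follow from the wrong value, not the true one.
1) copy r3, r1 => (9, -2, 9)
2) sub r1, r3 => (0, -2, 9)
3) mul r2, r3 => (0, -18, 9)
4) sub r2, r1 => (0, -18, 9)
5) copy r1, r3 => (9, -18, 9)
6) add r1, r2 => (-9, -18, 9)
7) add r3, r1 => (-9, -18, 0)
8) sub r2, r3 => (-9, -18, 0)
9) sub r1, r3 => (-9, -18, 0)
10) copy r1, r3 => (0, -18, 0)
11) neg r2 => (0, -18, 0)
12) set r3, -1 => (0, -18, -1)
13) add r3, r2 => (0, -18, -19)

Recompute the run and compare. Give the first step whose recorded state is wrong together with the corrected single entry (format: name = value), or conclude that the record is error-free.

step 11, r2 = 18

1. r3 = 9 (checks out)
2. r1 = 9 - 9 = 0 (no discrepancy)
3. r2 = -2 * 9 = -18 (same as recorded)
4. r2 = -18 - 0 = -18 (matches)
5. r1 = 9 (confirmed correct)
6. r1 = 9 + -18 = -9 (same as recorded)
7. r3 = 9 + -9 = 0 (checks out)
8. r2 = -18 - 0 = -18 (checks out)
9. r1 = -9 - 0 = -9 (same as recorded)
10. r1 = 0 (consistent with the record)
11. r2 = -(-18) = 18 (the entry is off here)
First deviation found at step 11; the corrected entry is r2 = 18.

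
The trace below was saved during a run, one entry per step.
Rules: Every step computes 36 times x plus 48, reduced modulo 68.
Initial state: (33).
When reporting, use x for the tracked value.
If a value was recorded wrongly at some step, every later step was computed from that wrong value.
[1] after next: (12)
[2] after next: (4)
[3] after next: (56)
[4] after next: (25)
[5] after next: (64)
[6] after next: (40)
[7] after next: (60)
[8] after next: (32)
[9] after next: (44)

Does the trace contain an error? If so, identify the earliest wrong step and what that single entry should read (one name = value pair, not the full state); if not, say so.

step 4, x = 24

1. x = (36*33 + 48) mod 68 = 12 (verified)
2. x = (36*12 + 48) mod 68 = 4 (same as recorded)
3. x = (36*4 + 48) mod 68 = 56 (confirmed correct)
4. x = (36*56 + 48) mod 68 = 24 (the trace disagrees here)
The audit stops at step 4: the recorded entry is wrong and should be x = 24.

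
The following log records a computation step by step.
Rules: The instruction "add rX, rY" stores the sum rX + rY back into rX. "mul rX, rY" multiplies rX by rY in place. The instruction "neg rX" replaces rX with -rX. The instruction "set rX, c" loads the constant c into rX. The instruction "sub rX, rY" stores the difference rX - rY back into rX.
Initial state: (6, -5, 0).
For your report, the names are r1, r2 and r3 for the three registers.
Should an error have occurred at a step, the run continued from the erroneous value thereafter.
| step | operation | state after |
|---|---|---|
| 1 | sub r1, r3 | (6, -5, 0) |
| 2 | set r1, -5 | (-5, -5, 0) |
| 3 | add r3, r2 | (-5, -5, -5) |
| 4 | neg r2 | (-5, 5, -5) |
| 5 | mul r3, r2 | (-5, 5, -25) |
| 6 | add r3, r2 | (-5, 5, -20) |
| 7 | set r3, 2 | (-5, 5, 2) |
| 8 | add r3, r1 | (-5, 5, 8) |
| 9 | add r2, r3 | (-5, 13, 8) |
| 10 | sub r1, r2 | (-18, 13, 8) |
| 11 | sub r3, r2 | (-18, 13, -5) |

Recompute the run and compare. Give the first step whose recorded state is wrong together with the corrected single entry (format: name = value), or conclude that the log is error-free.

Step 1: r1 = 6 - 0 = 6 — exactly as logged.
Step 2: r1 = -5 — exactly as logged.
Step 3: r3 = 0 + -5 = -5 — no discrepancy.
Step 4: r2 = -(-5) = 5 — no discrepancy.
Step 5: r3 = -5 * 5 = -25 — matches.
Step 6: r3 = -25 + 5 = -20 — same as recorded.
Step 7: r3 = 2 — same as recorded.
Step 8: r3 = 2 + -5 = -3 — the entry is off here.
First deviation found at step 8; the corrected entry is r3 = -3.

step 8, r3 = -3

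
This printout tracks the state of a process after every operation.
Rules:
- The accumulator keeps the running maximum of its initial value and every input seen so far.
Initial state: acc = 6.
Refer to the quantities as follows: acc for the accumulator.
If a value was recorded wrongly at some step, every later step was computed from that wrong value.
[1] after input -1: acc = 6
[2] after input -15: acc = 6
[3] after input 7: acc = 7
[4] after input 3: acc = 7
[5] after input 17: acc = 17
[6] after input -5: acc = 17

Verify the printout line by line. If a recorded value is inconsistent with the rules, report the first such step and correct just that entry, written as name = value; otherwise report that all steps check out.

Recomputing the run from the initial state:
step 1: acc = 6
step 2: acc = 6
step 3: acc = 7
step 4: acc = 7
step 5: acc = 17
step 6: acc = 17
This matches the printout at every step.

no error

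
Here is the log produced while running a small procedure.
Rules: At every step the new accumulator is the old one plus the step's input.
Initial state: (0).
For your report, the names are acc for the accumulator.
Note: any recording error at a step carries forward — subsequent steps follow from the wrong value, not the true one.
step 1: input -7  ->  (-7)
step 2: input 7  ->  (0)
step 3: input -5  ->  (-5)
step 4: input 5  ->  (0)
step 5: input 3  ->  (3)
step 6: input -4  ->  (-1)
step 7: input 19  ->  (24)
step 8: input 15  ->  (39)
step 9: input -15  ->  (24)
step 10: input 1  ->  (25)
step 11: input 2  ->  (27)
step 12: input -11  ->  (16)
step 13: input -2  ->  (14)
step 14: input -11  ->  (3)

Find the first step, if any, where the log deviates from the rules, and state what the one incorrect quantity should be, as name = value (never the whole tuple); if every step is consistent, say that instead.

step 7, acc = 18

Recomputing the run from the initial state:
step 1: acc = -7
step 2: acc = 0
step 3: acc = -5
step 4: acc = 0
step 5: acc = 3
step 6: acc = -1
step 7: acc = 18
step 8: acc = 33
step 9: acc = 18
step 10: acc = 19
step 11: acc = 21
step 12: acc = 10
step 13: acc = 8
step 14: acc = -3
The first disagreement with the log is at step 7, where the value should be acc = 18.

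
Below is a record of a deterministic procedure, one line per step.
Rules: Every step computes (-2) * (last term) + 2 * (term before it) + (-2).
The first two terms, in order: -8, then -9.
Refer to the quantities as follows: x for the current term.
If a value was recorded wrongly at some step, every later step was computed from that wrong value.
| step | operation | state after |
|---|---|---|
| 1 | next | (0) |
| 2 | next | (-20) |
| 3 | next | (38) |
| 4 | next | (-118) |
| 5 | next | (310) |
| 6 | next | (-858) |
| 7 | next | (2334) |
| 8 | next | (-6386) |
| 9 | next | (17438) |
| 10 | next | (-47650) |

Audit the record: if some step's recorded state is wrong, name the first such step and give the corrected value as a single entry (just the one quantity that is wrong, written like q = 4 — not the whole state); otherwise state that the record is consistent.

no error

Step 1: x = -2*(-9) + (2)*(-8) + (-2) = 0 — in agreement.
Step 2: x = -2*(0) + (2)*(-9) + (-2) = -20 — checks out.
Step 3: x = -2*(-20) + (2)*(0) + (-2) = 38 — no discrepancy.
Step 4: x = -2*(38) + (2)*(-20) + (-2) = -118 — same as recorded.
Step 5: x = -2*(-118) + (2)*(38) + (-2) = 310 — matches.
Step 6: x = -2*(310) + (2)*(-118) + (-2) = -858 — exactly as logged.
Step 7: x = -2*(-858) + (2)*(310) + (-2) = 2334 — checks out.
Step 8: x = -2*(2334) + (2)*(-858) + (-2) = -6386 — consistent with the record.
Step 9: x = -2*(-6386) + (2)*(2334) + (-2) = 17438 — matches.
Step 10: x = -2*(17438) + (2)*(-6386) + (-2) = -47650 — same as recorded.
All entries verified; no error found.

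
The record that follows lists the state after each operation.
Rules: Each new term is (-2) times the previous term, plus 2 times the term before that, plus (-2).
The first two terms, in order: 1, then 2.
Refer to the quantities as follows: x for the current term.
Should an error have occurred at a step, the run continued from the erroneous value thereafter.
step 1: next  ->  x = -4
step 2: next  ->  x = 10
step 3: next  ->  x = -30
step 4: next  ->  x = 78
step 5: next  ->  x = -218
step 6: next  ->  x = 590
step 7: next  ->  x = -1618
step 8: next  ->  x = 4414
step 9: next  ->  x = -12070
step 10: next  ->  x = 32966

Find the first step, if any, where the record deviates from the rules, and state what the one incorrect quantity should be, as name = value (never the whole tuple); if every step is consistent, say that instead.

step 9, x = -12066

Recomputing the run from the initial state:
step 1: x = -4
step 2: x = 10
step 3: x = -30
step 4: x = 78
step 5: x = -218
step 6: x = 590
step 7: x = -1618
step 8: x = 4414
step 9: x = -12066
step 10: x = 32958
The first disagreement with the record is at step 9, where the value should be x = -12066.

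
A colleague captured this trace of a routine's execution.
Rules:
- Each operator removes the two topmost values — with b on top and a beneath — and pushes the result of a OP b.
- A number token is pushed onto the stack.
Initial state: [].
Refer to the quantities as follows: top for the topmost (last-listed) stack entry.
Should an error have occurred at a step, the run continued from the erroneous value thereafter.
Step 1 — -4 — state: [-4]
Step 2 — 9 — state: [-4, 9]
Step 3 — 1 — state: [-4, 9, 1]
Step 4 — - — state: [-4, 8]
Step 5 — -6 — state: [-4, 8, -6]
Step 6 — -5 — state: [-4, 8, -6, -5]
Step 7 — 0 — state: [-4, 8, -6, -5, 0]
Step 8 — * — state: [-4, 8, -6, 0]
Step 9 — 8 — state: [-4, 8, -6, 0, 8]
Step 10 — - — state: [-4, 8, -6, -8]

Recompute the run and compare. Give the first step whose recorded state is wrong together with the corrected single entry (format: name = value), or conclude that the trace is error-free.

Recomputing the run from the initial state:
step 1: [-4]
step 2: [-4, 9]
step 3: [-4, 9, 1]
step 4: [-4, 8]
step 5: [-4, 8, -6]
step 6: [-4, 8, -6, -5]
step 7: [-4, 8, -6, -5, 0]
step 8: [-4, 8, -6, 0]
step 9: [-4, 8, -6, 0, 8]
step 10: [-4, 8, -6, -8]
This matches the trace at every step.

no error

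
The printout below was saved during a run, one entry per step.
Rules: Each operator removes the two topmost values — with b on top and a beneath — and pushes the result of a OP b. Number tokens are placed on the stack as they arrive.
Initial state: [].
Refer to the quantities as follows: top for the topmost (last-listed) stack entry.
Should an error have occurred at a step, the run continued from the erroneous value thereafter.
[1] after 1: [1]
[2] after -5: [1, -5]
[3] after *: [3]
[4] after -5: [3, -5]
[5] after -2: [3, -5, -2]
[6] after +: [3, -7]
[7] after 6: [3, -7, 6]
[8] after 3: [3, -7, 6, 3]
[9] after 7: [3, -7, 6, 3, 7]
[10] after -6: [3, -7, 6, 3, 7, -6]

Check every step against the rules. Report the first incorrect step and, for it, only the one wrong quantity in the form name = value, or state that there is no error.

Recomputing the run from the initial state:
step 1: [1]
step 2: [1, -5]
step 3: [-5]
step 4: [-5, -5]
step 5: [-5, -5, -2]
step 6: [-5, -7]
step 7: [-5, -7, 6]
step 8: [-5, -7, 6, 3]
step 9: [-5, -7, 6, 3, 7]
step 10: [-5, -7, 6, 3, 7, -6]
The first disagreement with the printout is at step 3, where the value should be top = -5.

step 3, top = -5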